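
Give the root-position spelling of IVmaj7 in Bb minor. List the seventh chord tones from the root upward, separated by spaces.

The root, Eb, is scale degree 4 — the same note in Bb minor and Bb major; only the chord quality changes. Building the major-seventh chord from the parallel major on Eb: Eb–G–Bb–D.

Eb G Bb D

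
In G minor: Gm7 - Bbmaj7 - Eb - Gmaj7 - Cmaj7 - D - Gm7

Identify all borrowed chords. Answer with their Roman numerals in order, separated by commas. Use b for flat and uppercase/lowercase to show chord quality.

In G minor (with V from harmonic minor) the diatonic chords are Gm, Adim, Bb, Cm, D, Eb, F. Gm7, Bbmaj7, Eb and D all belong to that set. But Gmaj7 (G–B–D–F#) is foreign: the diatonic i on degree 1 is Gm, whereas Gmaj7 comes from G major. It is labeled Imaj7. Cmaj7 (C–E–G–B) is not: scale degree 4 in G minor carries Cm (iv). In G major the chord on that degree is Cmaj7, so here it functions as IVmaj7, borrowed from the parallel major.

Imaj7, IVmaj7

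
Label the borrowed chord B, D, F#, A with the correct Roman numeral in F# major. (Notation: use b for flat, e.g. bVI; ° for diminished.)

B is scale degree 4 in F# major. The diatonic chord on degree 4 would be B (IV), but B–D–F#–A is the minor-seventh chord from F# minor. As a borrowed chord it is labeled iv7.

iv7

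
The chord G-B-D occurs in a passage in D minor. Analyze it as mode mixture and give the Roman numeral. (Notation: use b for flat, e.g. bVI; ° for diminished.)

IV

The root G is the diatonic 4th degree of D minor; the borrowing shows in the chord quality. The diatonic chord on degree 4 would be Gm (iv), but G–B–D is the major chord from D major. As a borrowed chord it is labeled IV.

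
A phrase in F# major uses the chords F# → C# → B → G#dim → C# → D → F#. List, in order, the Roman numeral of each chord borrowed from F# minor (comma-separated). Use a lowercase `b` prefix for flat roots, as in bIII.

In F# major the diatonic chords are F#, G#m, A#m, B, C#, D#m, E#dim. F#, C# and B are all diatonic. G#dim (G#–B–D) doesn't fit — on degree 2 F# major would have G#m (ii). G#dim is the degree-2 chord of F# minor, so it is the borrowed ii°. D (D–F#–A) is not: scale degree 6 in F# major carries D#m (vi). In F# minor the chord on that degree is D, so here it functions as bVI, borrowed from the parallel minor.

ii°, bVI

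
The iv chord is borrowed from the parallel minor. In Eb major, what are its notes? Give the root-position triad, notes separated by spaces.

Ab Cb Eb

The root, Ab, is scale degree 4 — the same note in Eb major and Eb minor; only the chord quality changes. Stacking thirds in Eb minor on Ab gives Ab–Cb–Eb.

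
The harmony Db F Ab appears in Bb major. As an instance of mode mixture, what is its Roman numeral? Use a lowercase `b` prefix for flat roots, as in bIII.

bIII

Db is the lowered form of scale degree 3 in Bb major (the diatonic degree 3 is D). Diatonically Bb major has Dm (iii) on that degree; Db–F–Ab is instead the major chord native to Bb minor, so it takes the label bIII.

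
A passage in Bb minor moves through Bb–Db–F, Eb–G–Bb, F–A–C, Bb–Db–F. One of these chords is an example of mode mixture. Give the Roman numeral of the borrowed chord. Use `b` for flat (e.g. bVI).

IV

Bb minor has the diatonic set Bbm, Cdim, Db, Ebm, F, Gb, Ab (with V from harmonic minor). Bb–Db–F = Bbm and F–A–C = F are both diatonic. But Eb–G–Bb is foreign: the diatonic iv on degree 4 is Ebm, whereas Eb comes from Bb major. It is labeled IV.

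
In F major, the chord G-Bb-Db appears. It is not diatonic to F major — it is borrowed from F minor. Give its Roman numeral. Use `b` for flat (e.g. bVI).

ii°

G is scale degree 2 in F major. G–Bb–Db is a diminished chord — the form found in F minor, not the diatonic ii (Gm). Borrowed into F major it is written ii°.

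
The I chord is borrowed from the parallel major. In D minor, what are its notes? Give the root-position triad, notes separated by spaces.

D F# A

The root, D, is scale degree 1 — the same note in D minor and D major; only the chord quality changes. Stacking thirds in D major on D gives D–F#–A.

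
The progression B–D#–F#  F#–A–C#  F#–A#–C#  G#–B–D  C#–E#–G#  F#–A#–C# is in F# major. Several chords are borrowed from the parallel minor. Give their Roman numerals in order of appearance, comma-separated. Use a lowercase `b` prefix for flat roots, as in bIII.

The diatonic triads in F# major are F#, G#m, A#m, B, C#, D#m, E#dim. Of the given chords, B–D#–F# = B, F#–A#–C# = F# and C#–E#–G# = C# are diatonic. F#–A–C# is not: scale degree 1 in F# major carries F# (I). In F# minor the chord on that degree is F#m, so here it functions as i, borrowed from the parallel minor. G#–B–D doesn't fit — on degree 2 F# major would have G#m (ii). G#dim is the degree-2 chord of F# minor, so it is the borrowed ii°.

i, ii°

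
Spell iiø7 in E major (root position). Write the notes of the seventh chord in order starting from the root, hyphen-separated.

iiø7 is built on scale degree 2, which is F# in both E major and its parallel. Stacking thirds in E minor on F# gives F#–A–C–E.

F#-A-C-E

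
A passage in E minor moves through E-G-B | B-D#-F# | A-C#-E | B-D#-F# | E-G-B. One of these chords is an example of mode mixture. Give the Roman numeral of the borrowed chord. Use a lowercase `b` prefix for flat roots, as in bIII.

The diatonic triads in E minor (with V from harmonic minor) are Em, F#dim, G, Am, B, C, D. E–G–B = Em and B–D#–F# = B both belong to that set. A–C#–E is not: scale degree 4 in E minor carries Am (iv). In E major the chord on that degree is A, so here it functions as IV, borrowed from the parallel major.

IV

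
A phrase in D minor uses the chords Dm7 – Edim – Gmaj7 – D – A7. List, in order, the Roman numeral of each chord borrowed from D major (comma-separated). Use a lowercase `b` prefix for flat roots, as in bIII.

IVmaj7, I

D minor has the diatonic set Dm, Edim, F, Gm, A, Bb, C (with V from harmonic minor). Dm7, Edim and A7 are all diatonic. Gmaj7 (G–B–D–F#) is not: scale degree 4 in D minor carries Gm (iv). In D major the chord on that degree is Gmaj7, so here it functions as IVmaj7, borrowed from the parallel major. But D (D–F#–A) is foreign: the diatonic i on degree 1 is Dm, whereas D comes from D major. It is labeled I.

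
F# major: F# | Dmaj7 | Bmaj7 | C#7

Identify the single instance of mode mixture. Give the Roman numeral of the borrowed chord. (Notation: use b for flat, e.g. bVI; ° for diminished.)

The diatonic triads in F# major are F#, G#m, A#m, B, C#, D#m, E#dim. F#, Bmaj7 and C#7 are all diatonic. Dmaj7 (D–F#–A–C#) is not: scale degree 6 in F# major carries D#m (vi). In F# minor the chord on that degree is Dmaj7, so here it functions as bVImaj7, borrowed from the parallel minor.

bVImaj7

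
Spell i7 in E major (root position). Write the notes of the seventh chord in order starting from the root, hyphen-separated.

E-G-B-D

i7 is built on scale degree 1, which is E in both E major and its parallel. Building the minor-seventh chord from the parallel minor on E: E–G–B–D.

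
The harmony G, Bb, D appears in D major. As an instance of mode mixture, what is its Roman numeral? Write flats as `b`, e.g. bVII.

iv

G is scale degree 4 in D major. Diatonically D major has G (IV) on that degree; G–Bb–D is instead the minor chord native to D minor, so it takes the label iv.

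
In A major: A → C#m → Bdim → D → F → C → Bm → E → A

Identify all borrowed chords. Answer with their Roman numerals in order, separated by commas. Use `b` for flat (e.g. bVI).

A major has the diatonic set A, Bm, C#m, D, E, F#m, G#dim. Of the given chords, A, C#m, D, Bm and E are diatonic. Bdim (B–D–F) doesn't fit — on degree 2 A major would have Bm (ii). Bdim is the degree-2 chord of A minor, so it is the borrowed ii°. But F (F–A–C) is foreign: the diatonic vi on degree 6 is F#m, whereas F comes from A minor. It is labeled bVI. But C (C–E–G) is foreign: the diatonic iii on degree 3 is C#m, whereas C comes from A minor. It is labeled bIII.

ii°, bVI, bIII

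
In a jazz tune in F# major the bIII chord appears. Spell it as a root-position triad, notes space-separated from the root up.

A C# E

bIII is built on the lowered scale degree 3. In F# major degree 3 is A#; lowered it becomes A. In F# minor the chord on A is A–C#–E.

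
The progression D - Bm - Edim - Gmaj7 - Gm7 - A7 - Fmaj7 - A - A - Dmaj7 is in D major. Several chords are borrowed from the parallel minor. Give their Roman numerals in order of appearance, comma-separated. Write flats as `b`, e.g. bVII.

ii°, iv7, bIIImaj7

In D major the diatonic chords are D, Em, F#m, G, A, Bm, C#dim. D, Bm, Gmaj7, A7, A and Dmaj7 are all diatonic. Edim (E–G–Bb) doesn't fit — on degree 2 D major would have Em (ii). Edim is the degree-2 chord of D minor, so it is the borrowed ii°. But Gm7 (G–Bb–D–F) is foreign: the diatonic IV on degree 4 is G, whereas Gm7 comes from D minor. It is labeled iv7. Fmaj7 (F–A–C–E) doesn't fit — on degree 3 D major would have F#m (iii). Fmaj7 is the degree-3 chord of D minor, so it is the borrowed bIIImaj7.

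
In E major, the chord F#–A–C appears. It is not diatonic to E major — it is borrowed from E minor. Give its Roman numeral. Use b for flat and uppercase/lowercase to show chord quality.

ii°

F# is scale degree 2 in E major. Diatonically E major has F#m (ii) on that degree; F#–A–C is instead the diminished chord native to E minor, so it takes the label ii°.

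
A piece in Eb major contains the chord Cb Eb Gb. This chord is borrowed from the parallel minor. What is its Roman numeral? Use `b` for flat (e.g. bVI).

In Eb major scale degree 6 is C; Cb is its lowered form, from Eb minor. Diatonically Eb major has Cm (vi) on that degree; Cb–Eb–Gb is instead the major chord native to Eb minor, so it takes the label bVI.

bVI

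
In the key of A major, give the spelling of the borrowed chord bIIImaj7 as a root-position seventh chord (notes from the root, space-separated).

C E G B

Scale degree 3 in A major is C#. bIIImaj7 uses the lowered form, C, taken from A minor. Building the major-seventh chord from the parallel minor on C: C–E–G–B.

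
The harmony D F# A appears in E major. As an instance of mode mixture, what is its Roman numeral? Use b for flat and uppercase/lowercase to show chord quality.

D is the lowered form of scale degree 7 in E major (the diatonic degree 7 is D#). The diatonic chord on degree 7 would be D#dim (vii°), but D–F#–A is the major chord from E minor. As a borrowed chord it is labeled bVII.

bVII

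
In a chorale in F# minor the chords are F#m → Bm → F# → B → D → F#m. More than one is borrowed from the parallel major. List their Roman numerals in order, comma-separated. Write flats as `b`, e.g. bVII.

I, IV

The diatonic triads in F# minor (with V from harmonic minor) are F#m, G#dim, A, Bm, C#, D, E. F#m, Bm and D all belong to that set. But F# (F#–A#–C#) is foreign: the diatonic i on degree 1 is F#m, whereas F# comes from F# major. It is labeled I. But B (B–D#–F#) is foreign: the diatonic iv on degree 4 is Bm, whereas B comes from F# major. It is labeled IV.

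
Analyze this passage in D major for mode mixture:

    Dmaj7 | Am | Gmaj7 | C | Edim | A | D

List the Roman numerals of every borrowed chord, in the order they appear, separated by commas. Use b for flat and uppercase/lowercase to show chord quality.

D major has the diatonic set D, Em, F#m, G, A, Bm, C#dim. Of the given chords, Dmaj7, Gmaj7, A and D are diatonic. But Am (A–C–E) is foreign: the diatonic V on degree 5 is A, whereas Am comes from D minor. It is labeled v. C (C–E–G) doesn't fit — on degree 7 D major would have C#dim (vii°). C is the degree-7 chord of D minor, so it is the borrowed bVII. But Edim (E–G–Bb) is foreign: the diatonic ii on degree 2 is Em, whereas Edim comes from D minor. It is labeled ii°.

v, bVII, ii°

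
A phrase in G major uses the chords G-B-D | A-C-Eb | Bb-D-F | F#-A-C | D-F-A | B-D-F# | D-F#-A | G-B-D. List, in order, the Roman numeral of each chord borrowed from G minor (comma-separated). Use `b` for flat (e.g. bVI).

The diatonic triads in G major are G, Am, Bm, C, D, Em, F#dim. G–B–D = G, F#–A–C = F#dim, B–D–F# = Bm and D–F#–A = D are all diatonic. A–C–Eb is not: scale degree 2 in G major carries Am (ii). In G minor the chord on that degree is Adim, so here it functions as ii°, borrowed from the parallel minor. Bb–D–F is not: scale degree 3 in G major carries Bm (iii). In G minor the chord on that degree is Bb, so here it functions as bIII, borrowed from the parallel minor. D–F–A doesn't fit — on degree 5 G major would have D (V). Dm is the degree-5 chord of G minor, so it is the borrowed v.

ii°, bIII, v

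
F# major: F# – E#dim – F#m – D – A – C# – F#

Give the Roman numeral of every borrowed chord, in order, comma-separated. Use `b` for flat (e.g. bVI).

i, bVI, bIII

F# major has the diatonic set F#, G#m, A#m, B, C#, D#m, E#dim. Of the given chords, F#, E#dim and C# are diatonic. F#m (F#–A–C#) is not: scale degree 1 in F# major carries F# (I). In F# minor the chord on that degree is F#m, so here it functions as i, borrowed from the parallel minor. D (D–F#–A) is not: scale degree 6 in F# major carries D#m (vi). In F# minor the chord on that degree is D, so here it functions as bVI, borrowed from the parallel minor. A (A–C#–E) is not: scale degree 3 in F# major carries A#m (iii). In F# minor the chord on that degree is A, so here it functions as bIII, borrowed from the parallel minor.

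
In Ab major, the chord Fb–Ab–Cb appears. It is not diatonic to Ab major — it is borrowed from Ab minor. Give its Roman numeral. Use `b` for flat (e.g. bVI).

The root Fb is the lowered 6th scale degree — diatonically Ab major has F there. Diatonically Ab major has Fm (vi) on that degree; Fb–Ab–Cb is instead the major chord native to Ab minor, so it takes the label bVI.

bVI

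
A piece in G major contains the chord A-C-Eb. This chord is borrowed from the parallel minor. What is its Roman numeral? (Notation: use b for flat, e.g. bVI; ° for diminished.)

The root A is the diatonic 2nd degree of G major; the borrowing shows in the chord quality. The diatonic chord on degree 2 would be Am (ii), but A–C–Eb is the diminished chord from G minor. As a borrowed chord it is labeled ii°.

ii°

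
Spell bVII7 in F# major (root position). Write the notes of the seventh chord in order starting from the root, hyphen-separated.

The root of bVII7 is the lowered 7th degree: E# becomes E. Stacking thirds in F# minor on E gives E–G#–B–D.

E-G#-B-D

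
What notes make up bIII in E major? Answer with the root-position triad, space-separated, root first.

G B D

bIII is built on the lowered scale degree 3. In E major degree 3 is G#; lowered it becomes G. In E minor the chord on G is G–B–D.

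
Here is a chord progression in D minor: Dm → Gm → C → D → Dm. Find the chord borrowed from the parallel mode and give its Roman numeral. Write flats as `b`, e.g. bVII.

I

D minor has the diatonic set Dm, Edim, F, Gm, A, Bb, C (with V from harmonic minor). Dm, Gm and C are all diatonic. D (D–F#–A) is not: scale degree 1 in D minor carries Dm (i). In D major the chord on that degree is D, so here it functions as I, borrowed from the parallel major.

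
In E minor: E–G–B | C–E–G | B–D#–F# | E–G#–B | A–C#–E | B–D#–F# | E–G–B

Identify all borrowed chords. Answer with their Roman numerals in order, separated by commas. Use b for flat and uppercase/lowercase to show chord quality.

I, IV

The diatonic triads in E minor (with V from harmonic minor) are Em, F#dim, G, Am, B, C, D. E–G–B = Em, C–E–G = C and B–D#–F# = B all belong to that set. E–G#–B doesn't fit — on degree 1 E minor would have Em (i). E is the degree-1 chord of E major, so it is the borrowed I. A–C#–E is not: scale degree 4 in E minor carries Am (iv). In E major the chord on that degree is A, so here it functions as IV, borrowed from the parallel major.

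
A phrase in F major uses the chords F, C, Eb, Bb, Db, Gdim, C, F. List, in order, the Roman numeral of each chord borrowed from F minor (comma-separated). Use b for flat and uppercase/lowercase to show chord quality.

bVII, bVI, ii°

The diatonic triads in F major are F, Gm, Am, Bb, C, Dm, Edim. F, C and Bb all belong to that set. But Eb (Eb–G–Bb) is foreign: the diatonic vii° on degree 7 is Edim, whereas Eb comes from F minor. It is labeled bVII. Db (Db–F–Ab) is not: scale degree 6 in F major carries Dm (vi). In F minor the chord on that degree is Db, so here it functions as bVI, borrowed from the parallel minor. Gdim (G–Bb–Db) is not: scale degree 2 in F major carries Gm (ii). In F minor the chord on that degree is Gdim, so here it functions as ii°, borrowed from the parallel minor.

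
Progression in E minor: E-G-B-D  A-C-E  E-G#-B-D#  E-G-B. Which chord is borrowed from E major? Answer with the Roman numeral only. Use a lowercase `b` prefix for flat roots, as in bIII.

In E minor (with V from harmonic minor) the diatonic chords are Em, F#dim, G, Am, B, C, D. Of the given chords, E–G–B–D = Em7, A–C–E = Am and E–G–B = Em are diatonic. But E–G#–B–D# is foreign: the diatonic i on degree 1 is Em, whereas Emaj7 comes from E major. It is labeled Imaj7.

Imaj7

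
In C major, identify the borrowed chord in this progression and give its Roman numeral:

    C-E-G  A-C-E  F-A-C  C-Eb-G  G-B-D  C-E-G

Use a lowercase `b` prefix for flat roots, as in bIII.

i

C major has the diatonic set C, Dm, Em, F, G, Am, Bdim. C–E–G = C, A–C–E = Am, F–A–C = F and G–B–D = G all belong to that set. C–Eb–G doesn't fit — on degree 1 C major would have C (I). Cm is the degree-1 chord of C minor, so it is the borrowed i.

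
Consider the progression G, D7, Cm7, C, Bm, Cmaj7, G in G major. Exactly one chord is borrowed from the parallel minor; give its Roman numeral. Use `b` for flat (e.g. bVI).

G major has the diatonic set G, Am, Bm, C, D, Em, F#dim. Of the given chords, G, D7, C, Bm and Cmaj7 are diatonic. Cm7 (C–Eb–G–Bb) is not: scale degree 4 in G major carries C (IV). In G minor the chord on that degree is Cm7, so here it functions as iv7, borrowed from the parallel minor.

iv7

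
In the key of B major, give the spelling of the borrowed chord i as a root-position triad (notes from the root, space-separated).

B D F#

i is built on scale degree 1, which is B in both B major and its parallel. Stacking thirds in B minor on B gives B–D–F#.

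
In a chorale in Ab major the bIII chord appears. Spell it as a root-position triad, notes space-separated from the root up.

Cb Eb Gb

The root of bIII is the lowered 3rd degree: C becomes Cb. Stacking thirds in Ab minor on Cb gives Cb–Eb–Gb.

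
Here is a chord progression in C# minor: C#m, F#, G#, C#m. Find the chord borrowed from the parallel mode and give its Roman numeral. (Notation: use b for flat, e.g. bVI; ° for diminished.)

IV

The diatonic triads in C# minor (with V from harmonic minor) are C#m, D#dim, E, F#m, G#, A, B. C#m and G# both belong to that set. But F# (F#–A#–C#) is foreign: the diatonic iv on degree 4 is F#m, whereas F# comes from C# major. It is labeled IV.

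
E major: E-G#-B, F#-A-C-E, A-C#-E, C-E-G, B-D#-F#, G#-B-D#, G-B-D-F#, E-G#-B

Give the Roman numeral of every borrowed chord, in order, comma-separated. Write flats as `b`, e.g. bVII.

iiø7, bVI, bIIImaj7

In E major the diatonic chords are E, F#m, G#m, A, B, C#m, D#dim. Of the given chords, E–G#–B = E, A–C#–E = A, B–D#–F# = B and G#–B–D# = G#m are diatonic. But F#–A–C–E is foreign: the diatonic ii on degree 2 is F#m, whereas F#m7b5 comes from E minor. It is labeled iiø7. C–E–G doesn't fit — on degree 6 E major would have C#m (vi). C is the degree-6 chord of E minor, so it is the borrowed bVI. G–B–D–F# doesn't fit — on degree 3 E major would have G#m (iii). Gmaj7 is the degree-3 chord of E minor, so it is the borrowed bIIImaj7.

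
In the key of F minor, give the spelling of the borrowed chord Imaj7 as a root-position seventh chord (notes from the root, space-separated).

F A C E

The root, F, is scale degree 1 — the same note in F minor and F major; only the chord quality changes. In F major the chord on F is F–A–C–E.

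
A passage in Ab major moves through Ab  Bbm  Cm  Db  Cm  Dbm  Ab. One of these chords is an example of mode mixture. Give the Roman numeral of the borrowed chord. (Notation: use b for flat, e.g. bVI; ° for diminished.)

iv

Ab major has the diatonic set Ab, Bbm, Cm, Db, Eb, Fm, Gdim. Ab, Bbm, Cm and Db are all diatonic. Dbm (Db–Fb–Ab) is not: scale degree 4 in Ab major carries Db (IV). In Ab minor the chord on that degree is Dbm, so here it functions as iv, borrowed from the parallel minor.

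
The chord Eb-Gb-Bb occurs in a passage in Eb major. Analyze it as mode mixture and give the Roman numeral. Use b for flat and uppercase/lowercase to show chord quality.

i

The root Eb is the diatonic 1st degree of Eb major; the borrowing shows in the chord quality. The diatonic chord on degree 1 would be Eb (I), but Eb–Gb–Bb is the minor chord from Eb minor. As a borrowed chord it is labeled i.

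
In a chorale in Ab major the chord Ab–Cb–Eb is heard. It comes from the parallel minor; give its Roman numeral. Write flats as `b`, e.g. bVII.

i

The root Ab is the diatonic 1st degree of Ab major; the borrowing shows in the chord quality. Diatonically Ab major has Ab (I) on that degree; Ab–Cb–Eb is instead the minor chord native to Ab minor, so it takes the label i.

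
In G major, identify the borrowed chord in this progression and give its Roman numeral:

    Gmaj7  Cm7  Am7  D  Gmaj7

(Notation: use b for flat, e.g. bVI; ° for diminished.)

G major has the diatonic set G, Am, Bm, C, D, Em, F#dim. Gmaj7, Am7 and D are all diatonic. Cm7 (C–Eb–G–Bb) doesn't fit — on degree 4 G major would have C (IV). Cm7 is the degree-4 chord of G minor, so it is the borrowed iv7.

iv7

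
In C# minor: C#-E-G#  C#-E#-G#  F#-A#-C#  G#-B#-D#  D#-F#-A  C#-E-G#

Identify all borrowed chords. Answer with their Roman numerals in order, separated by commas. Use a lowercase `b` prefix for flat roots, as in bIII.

I, IV

The diatonic triads in C# minor (with V from harmonic minor) are C#m, D#dim, E, F#m, G#, A, B. C#–E–G# = C#m, G#–B#–D# = G# and D#–F#–A = D#dim are all diatonic. C#–E#–G# is not: scale degree 1 in C# minor carries C#m (i). In C# major the chord on that degree is C#, so here it functions as I, borrowed from the parallel major. But F#–A#–C# is foreign: the diatonic iv on degree 4 is F#m, whereas F# comes from C# major. It is labeled IV.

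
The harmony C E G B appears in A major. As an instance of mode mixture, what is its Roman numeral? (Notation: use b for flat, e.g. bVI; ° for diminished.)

bIIImaj7

The root C is the lowered 3rd scale degree — diatonically A major has C# there. The diatonic chord on degree 3 would be C#m (iii), but C–E–G–B is the major-seventh chord from A minor. As a borrowed chord it is labeled bIIImaj7.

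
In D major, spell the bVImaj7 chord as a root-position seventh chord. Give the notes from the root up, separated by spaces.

The root of bVImaj7 is the lowered 6th degree: B becomes Bb. Stacking thirds in D minor on Bb gives Bb–D–F–A.

Bb D F A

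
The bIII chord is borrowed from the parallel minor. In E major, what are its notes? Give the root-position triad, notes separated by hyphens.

Scale degree 3 in E major is G#. bIII uses the lowered form, G, taken from E minor. In E minor the chord on G is G–B–D.

G-B-D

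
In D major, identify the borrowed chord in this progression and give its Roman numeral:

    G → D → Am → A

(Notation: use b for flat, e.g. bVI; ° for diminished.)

D major has the diatonic set D, Em, F#m, G, A, Bm, C#dim. Of the given chords, G, D and A are diatonic. Am (A–C–E) doesn't fit — on degree 5 D major would have A (V). Am is the degree-5 chord of D minor, so it is the borrowed v.

v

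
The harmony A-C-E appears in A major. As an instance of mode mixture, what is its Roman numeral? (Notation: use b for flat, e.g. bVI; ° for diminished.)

A is scale degree 1 in A major. A–C–E is a minor chord — the form found in A minor, not the diatonic I (A). Borrowed into A major it is written i.

i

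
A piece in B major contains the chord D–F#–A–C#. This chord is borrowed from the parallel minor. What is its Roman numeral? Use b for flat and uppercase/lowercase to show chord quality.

bIIImaj7

In B major scale degree 3 is D#; D is its lowered form, from B minor. Diatonically B major has D#m (iii) on that degree; D–F#–A–C# is instead the major-seventh chord native to B minor, so it takes the label bIIImaj7.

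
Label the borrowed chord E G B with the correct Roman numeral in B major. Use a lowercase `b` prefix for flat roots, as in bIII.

E is scale degree 4 in B major. E–G–B is a minor chord — the form found in B minor, not the diatonic IV (E). Borrowed into B major it is written iv.

iv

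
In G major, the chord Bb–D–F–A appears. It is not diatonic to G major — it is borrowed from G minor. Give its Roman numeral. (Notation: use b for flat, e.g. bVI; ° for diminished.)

bIIImaj7

In G major scale degree 3 is B; Bb is its lowered form, from G minor. The diatonic chord on degree 3 would be Bm (iii), but Bb–D–F–A is the major-seventh chord from G minor. As a borrowed chord it is labeled bIIImaj7.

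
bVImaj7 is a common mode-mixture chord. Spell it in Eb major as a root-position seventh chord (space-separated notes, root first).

Cb Eb Gb Bb

Scale degree 6 in Eb major is C. bVImaj7 uses the lowered form, Cb, taken from Eb minor. Stacking thirds in Eb minor on Cb gives Cb–Eb–Gb–Bb.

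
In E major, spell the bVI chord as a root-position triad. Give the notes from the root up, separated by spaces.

C E G

Scale degree 6 in E major is C#. bVI uses the lowered form, C, taken from E minor. In E minor the chord on C is C–E–G.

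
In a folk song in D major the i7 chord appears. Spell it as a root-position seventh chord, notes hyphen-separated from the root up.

D-F-A-C

i7 is built on scale degree 1, which is D in both D major and its parallel. In D minor the chord on D is D–F–A–C.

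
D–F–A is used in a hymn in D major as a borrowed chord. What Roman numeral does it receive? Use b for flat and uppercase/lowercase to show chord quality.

The root D is the diatonic 1st degree of D major; the borrowing shows in the chord quality. The diatonic chord on degree 1 would be D (I), but D–F–A is the minor chord from D minor. As a borrowed chord it is labeled i.

i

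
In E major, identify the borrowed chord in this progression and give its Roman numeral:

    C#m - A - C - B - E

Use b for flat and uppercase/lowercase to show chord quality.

bVI

In E major the diatonic chords are E, F#m, G#m, A, B, C#m, D#dim. Of the given chords, C#m, A, B and E are diatonic. But C (C–E–G) is foreign: the diatonic vi on degree 6 is C#m, whereas C comes from E minor. It is labeled bVI.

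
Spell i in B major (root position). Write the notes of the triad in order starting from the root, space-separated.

B D F#

i is built on scale degree 1, which is B in both B major and its parallel. Stacking thirds in B minor on B gives B–D–F#.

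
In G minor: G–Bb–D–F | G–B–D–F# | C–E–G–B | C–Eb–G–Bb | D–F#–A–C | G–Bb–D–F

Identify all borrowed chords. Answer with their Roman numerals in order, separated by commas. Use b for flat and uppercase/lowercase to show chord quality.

Imaj7, IVmaj7

In G minor (with V from harmonic minor) the diatonic chords are Gm, Adim, Bb, Cm, D, Eb, F. G–Bb–D–F = Gm7, C–Eb–G–Bb = Cm7 and D–F#–A–C = D7 all belong to that set. But G–B–D–F# is foreign: the diatonic i on degree 1 is Gm, whereas Gmaj7 comes from G major. It is labeled Imaj7. C–E–G–B is not: scale degree 4 in G minor carries Cm (iv). In G major the chord on that degree is Cmaj7, so here it functions as IVmaj7, borrowed from the parallel major.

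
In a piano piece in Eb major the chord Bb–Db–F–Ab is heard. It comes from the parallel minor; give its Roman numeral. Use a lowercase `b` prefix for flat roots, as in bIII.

v7

Bb is scale degree 5 in Eb major. The diatonic chord on degree 5 would be Bb (V), but Bb–Db–F–Ab is the minor-seventh chord from Eb minor. As a borrowed chord it is labeled v7.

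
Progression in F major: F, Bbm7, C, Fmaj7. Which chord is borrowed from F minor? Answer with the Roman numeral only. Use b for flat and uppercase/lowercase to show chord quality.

In F major the diatonic chords are F, Gm, Am, Bb, C, Dm, Edim. Of the given chords, F, C and Fmaj7 are diatonic. Bbm7 (Bb–Db–F–Ab) doesn't fit — on degree 4 F major would have Bb (IV). Bbm7 is the degree-4 chord of F minor, so it is the borrowed iv7.

iv7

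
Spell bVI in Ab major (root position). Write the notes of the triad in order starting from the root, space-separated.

Fb Ab Cb

bVI is built on the lowered scale degree 6. In Ab major degree 6 is F; lowered it becomes Fb. In Ab minor the chord on Fb is Fb–Ab–Cb.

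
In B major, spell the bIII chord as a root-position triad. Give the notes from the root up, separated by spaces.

D F# A

bIII is built on the lowered scale degree 3. In B major degree 3 is D#; lowered it becomes D. In B minor the chord on D is D–F#–A.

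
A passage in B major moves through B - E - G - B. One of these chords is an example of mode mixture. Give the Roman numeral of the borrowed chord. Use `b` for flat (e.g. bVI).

B major has the diatonic set B, C#m, D#m, E, F#, G#m, A#dim. B and E both belong to that set. G (G–B–D) is not: scale degree 6 in B major carries G#m (vi). In B minor the chord on that degree is G, so here it functions as bVI, borrowed from the parallel minor.

bVI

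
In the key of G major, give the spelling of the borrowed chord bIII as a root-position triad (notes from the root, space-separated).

bIII is built on the lowered scale degree 3. In G major degree 3 is B; lowered it becomes Bb. Stacking thirds in G minor on Bb gives Bb–D–F.

Bb D F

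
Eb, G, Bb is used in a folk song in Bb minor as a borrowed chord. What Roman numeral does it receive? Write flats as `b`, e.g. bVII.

IV

The root Eb is the diatonic 4th degree of Bb minor; the borrowing shows in the chord quality. Diatonically Bb minor has Ebm (iv) on that degree; Eb–G–Bb is instead the major chord native to Bb major, so it takes the label IV.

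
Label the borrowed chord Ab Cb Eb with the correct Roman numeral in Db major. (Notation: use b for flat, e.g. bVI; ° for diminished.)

v

The root Ab is the diatonic 5th degree of Db major; the borrowing shows in the chord quality. Ab–Cb–Eb is a minor chord — the form found in Db minor, not the diatonic V (Ab). Borrowed into Db major it is written v.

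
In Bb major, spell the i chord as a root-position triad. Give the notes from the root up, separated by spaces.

Bb Db F

i is built on scale degree 1, which is Bb in both Bb major and its parallel. Stacking thirds in Bb minor on Bb gives Bb–Db–F.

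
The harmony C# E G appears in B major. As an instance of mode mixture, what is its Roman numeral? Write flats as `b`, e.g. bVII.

ii°

The root C# is the diatonic 2nd degree of B major; the borrowing shows in the chord quality. Diatonically B major has C#m (ii) on that degree; C#–E–G is instead the diminished chord native to B minor, so it takes the label ii°.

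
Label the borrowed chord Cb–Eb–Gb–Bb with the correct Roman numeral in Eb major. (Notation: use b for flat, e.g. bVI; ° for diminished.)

Cb is the lowered form of scale degree 6 in Eb major (the diatonic degree 6 is C). Cb–Eb–Gb–Bb is a major-seventh chord — the form found in Eb minor, not the diatonic vi (Cm). Borrowed into Eb major it is written bVImaj7.

bVImaj7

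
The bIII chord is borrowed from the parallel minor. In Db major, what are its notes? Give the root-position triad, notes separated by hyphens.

Fb-Ab-Cb

The root of bIII is the lowered 3rd degree: F becomes Fb. Stacking thirds in Db minor on Fb gives Fb–Ab–Cb.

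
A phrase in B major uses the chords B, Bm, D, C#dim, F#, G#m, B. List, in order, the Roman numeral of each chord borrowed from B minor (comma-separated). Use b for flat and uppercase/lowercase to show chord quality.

i, bIII, ii°

The diatonic triads in B major are B, C#m, D#m, E, F#, G#m, A#dim. B, F# and G#m are all diatonic. But Bm (B–D–F#) is foreign: the diatonic I on degree 1 is B, whereas Bm comes from B minor. It is labeled i. D (D–F#–A) is not: scale degree 3 in B major carries D#m (iii). In B minor the chord on that degree is D, so here it functions as bIII, borrowed from the parallel minor. C#dim (C#–E–G) doesn't fit — on degree 2 B major would have C#m (ii). C#dim is the degree-2 chord of B minor, so it is the borrowed ii°.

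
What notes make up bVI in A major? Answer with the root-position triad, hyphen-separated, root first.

Scale degree 6 in A major is F#. bVI uses the lowered form, F, taken from A minor. In A minor the chord on F is F–A–C.

F-A-C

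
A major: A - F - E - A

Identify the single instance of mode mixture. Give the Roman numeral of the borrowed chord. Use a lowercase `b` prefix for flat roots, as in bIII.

bVI

In A major the diatonic chords are A, Bm, C#m, D, E, F#m, G#dim. A and E both belong to that set. F (F–A–C) is not: scale degree 6 in A major carries F#m (vi). In A minor the chord on that degree is F, so here it functions as bVI, borrowed from the parallel minor.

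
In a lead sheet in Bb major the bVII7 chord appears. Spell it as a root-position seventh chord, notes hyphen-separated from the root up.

Ab-C-Eb-Gb

bVII7 is built on the lowered scale degree 7. In Bb major degree 7 is A; lowered it becomes Ab. Building the dominant-seventh chord from the parallel minor on Ab: Ab–C–Eb–Gb.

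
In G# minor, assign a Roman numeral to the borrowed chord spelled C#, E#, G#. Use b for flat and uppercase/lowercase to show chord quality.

C# is scale degree 4 in G# minor. The diatonic chord on degree 4 would be C#m (iv), but C#–E#–G# is the major chord from G# major. As a borrowed chord it is labeled IV.

IV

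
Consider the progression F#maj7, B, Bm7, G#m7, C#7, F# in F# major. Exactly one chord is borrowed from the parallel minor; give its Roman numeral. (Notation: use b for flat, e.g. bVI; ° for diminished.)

The diatonic triads in F# major are F#, G#m, A#m, B, C#, D#m, E#dim. Of the given chords, F#maj7, B, G#m7, C#7 and F# are diatonic. Bm7 (B–D–F#–A) doesn't fit — on degree 4 F# major would have B (IV). Bm7 is the degree-4 chord of F# minor, so it is the borrowed iv7.

iv7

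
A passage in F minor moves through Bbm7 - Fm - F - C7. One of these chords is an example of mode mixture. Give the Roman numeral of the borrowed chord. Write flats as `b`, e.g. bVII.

In F minor (with V from harmonic minor) the diatonic chords are Fm, Gdim, Ab, Bbm, C, Db, Eb. Bbm7, Fm and C7 are all diatonic. F (F–A–C) doesn't fit — on degree 1 F minor would have Fm (i). F is the degree-1 chord of F major, so it is the borrowed I.

I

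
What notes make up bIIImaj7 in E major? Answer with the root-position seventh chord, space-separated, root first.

Scale degree 3 in E major is G#. bIIImaj7 uses the lowered form, G, taken from E minor. Stacking thirds in E minor on G gives G–B–D–F#.

G B D F#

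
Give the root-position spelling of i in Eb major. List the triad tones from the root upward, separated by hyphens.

i is built on scale degree 1, which is Eb in both Eb major and its parallel. Stacking thirds in Eb minor on Eb gives Eb–Gb–Bb.

Eb-Gb-Bb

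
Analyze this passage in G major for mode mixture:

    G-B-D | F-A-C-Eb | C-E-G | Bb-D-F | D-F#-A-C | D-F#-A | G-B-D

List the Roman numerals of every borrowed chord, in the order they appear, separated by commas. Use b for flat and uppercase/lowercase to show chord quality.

In G major the diatonic chords are G, Am, Bm, C, D, Em, F#dim. G–B–D = G, C–E–G = C, D–F#–A–C = D7 and D–F#–A = D are all diatonic. But F–A–C–Eb is foreign: the diatonic vii° on degree 7 is F#dim, whereas F7 comes from G minor. It is labeled bVII7. Bb–D–F is not: scale degree 3 in G major carries Bm (iii). In G minor the chord on that degree is Bb, so here it functions as bIII, borrowed from the parallel minor.

bVII7, bIII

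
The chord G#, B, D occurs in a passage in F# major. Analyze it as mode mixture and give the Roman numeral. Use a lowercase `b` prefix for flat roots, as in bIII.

G# is scale degree 2 in F# major. G#–B–D is a diminished chord — the form found in F# minor, not the diatonic ii (G#m). Borrowed into F# major it is written ii°.

ii°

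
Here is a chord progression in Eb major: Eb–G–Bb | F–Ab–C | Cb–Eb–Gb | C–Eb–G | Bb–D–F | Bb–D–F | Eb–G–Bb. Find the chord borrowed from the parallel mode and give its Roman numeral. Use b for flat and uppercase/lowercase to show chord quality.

The diatonic triads in Eb major are Eb, Fm, Gm, Ab, Bb, Cm, Ddim. Eb–G–Bb = Eb, F–Ab–C = Fm, C–Eb–G = Cm and Bb–D–F = Bb are all diatonic. Cb–Eb–Gb is not: scale degree 6 in Eb major carries Cm (vi). In Eb minor the chord on that degree is Cb, so here it functions as bVI, borrowed from the parallel minor.

bVI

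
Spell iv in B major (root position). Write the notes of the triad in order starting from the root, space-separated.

E G B

The root, E, is scale degree 4 — the same note in B major and B minor; only the chord quality changes. In B minor the chord on E is E–G–B.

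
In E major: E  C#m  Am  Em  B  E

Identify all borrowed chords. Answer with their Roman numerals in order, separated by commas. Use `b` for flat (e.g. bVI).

In E major the diatonic chords are E, F#m, G#m, A, B, C#m, D#dim. E, C#m and B all belong to that set. Am (A–C–E) doesn't fit — on degree 4 E major would have A (IV). Am is the degree-4 chord of E minor, so it is the borrowed iv. Em (E–G–B) is not: scale degree 1 in E major carries E (I). In E minor the chord on that degree is Em, so here it functions as i, borrowed from the parallel minor.

iv, i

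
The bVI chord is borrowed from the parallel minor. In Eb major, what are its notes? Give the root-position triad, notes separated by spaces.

Cb Eb Gb

The root of bVI is the lowered 6th degree: C becomes Cb. Building the major chord from the parallel minor on Cb: Cb–Eb–Gb.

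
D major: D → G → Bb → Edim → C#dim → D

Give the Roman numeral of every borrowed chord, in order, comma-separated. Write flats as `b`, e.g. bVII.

bVI, ii°

In D major the diatonic chords are D, Em, F#m, G, A, Bm, C#dim. D, G and C#dim are all diatonic. But Bb (Bb–D–F) is foreign: the diatonic vi on degree 6 is Bm, whereas Bb comes from D minor. It is labeled bVI. Edim (E–G–Bb) doesn't fit — on degree 2 D major would have Em (ii). Edim is the degree-2 chord of D minor, so it is the borrowed ii°.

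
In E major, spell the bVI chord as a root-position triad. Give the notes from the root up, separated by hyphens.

Scale degree 6 in E major is C#. bVI uses the lowered form, C, taken from E minor. In E minor the chord on C is C–E–G.

C-E-G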